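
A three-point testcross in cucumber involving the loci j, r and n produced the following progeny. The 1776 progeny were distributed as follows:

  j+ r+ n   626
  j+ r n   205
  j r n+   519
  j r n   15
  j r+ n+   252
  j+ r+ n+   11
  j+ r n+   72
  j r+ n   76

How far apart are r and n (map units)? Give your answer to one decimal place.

27.2 map units

The two most frequent reciprocal classes, j r n+ and j+ r+ n, are the parental types, so the F1 was j r n+ / j+ r+ n.
The two rarest classes, j r n and j+ r+ n+, are the double crossovers. Comparing them with the parentals, only the n allele has switched, so n is the middle locus and the order is j – n – r.
Crossovers in the n–r interval produce the single-crossover classes j r+ n+ and j+ r n (252 + 205 = 457) plus the double crossovers (26).
RF(n–r) = (457 + 26) / 1776 = 483/1776 = 0.2720 → 27.2 map units.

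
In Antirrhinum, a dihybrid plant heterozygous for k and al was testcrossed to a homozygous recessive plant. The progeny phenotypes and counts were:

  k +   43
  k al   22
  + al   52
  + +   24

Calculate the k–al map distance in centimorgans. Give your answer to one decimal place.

The two most frequent classes, + al (52) and k + (43), are the parental types, so the F1 was + al / k +.
The recombinant classes are + + and k al: 24 + 22 = 46.
Recombination frequency = 46/141 = 0.3262 ≈ 32.6%, i.e. 32.6 centimorgans.

32.6 centimorgans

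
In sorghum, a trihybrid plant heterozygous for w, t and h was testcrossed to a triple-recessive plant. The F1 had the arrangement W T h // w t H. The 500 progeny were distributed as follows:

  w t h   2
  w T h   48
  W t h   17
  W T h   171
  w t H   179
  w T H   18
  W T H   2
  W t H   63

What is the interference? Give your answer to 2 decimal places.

0.55

The two rarest classes, W T H and w t h, are the double crossovers. Comparing them with the parentals, only the h allele has switched, so h is the middle locus and the order is w – h – t.
w–h: (111 + 4)/500 = 0.2300; h–t: (35 + 4)/500 = 0.0780.
Expected DCO frequency = 0.2300 × 0.0780 ≈ 0.01794; observed = 4/500 ≈ 0.00800.
Coefficient of coincidence = 0.00800/0.01794 ≈ 0.45; interference = 1 − 0.45 = 0.55.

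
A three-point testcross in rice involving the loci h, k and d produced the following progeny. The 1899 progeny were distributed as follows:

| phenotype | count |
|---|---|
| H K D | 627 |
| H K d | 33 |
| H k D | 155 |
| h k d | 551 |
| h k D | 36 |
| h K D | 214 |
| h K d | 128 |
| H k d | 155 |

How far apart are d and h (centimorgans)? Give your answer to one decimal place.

The two most frequent reciprocal classes, H K D and h k d, are the parental types, so the F1 was H K D / h k d.
The two rarest classes, H K d and h k D, are the double crossovers. Comparing them with the parentals, only the d allele has switched, so d is the middle locus and the order is h – d – k.
Crossovers in the h–d interval produce the single-crossover classes h K D and H k d (214 + 155 = 369) plus the double crossovers (69).
RF(h–d) = (369 + 69) / 1899 = 438/1899 = 0.2306 → 23.1 centimorgans.

23.1 centimorgans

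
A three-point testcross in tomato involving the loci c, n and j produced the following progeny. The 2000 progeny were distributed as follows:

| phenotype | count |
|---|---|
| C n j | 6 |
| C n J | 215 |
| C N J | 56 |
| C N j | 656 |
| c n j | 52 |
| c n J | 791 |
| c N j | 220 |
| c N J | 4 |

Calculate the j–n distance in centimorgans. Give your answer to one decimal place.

The two most frequent reciprocal classes, C N j and c n J, are the parental types, so the F1 was C N j / c n J.
The two rarest classes, C n j and c N J, are the double crossovers. Comparing them with the parentals, only the n allele has switched, so n is the middle locus and the order is c – n – j.
Crossovers in the n–j interval produce the single-crossover classes C N J and c n j (56 + 52 = 108) plus the double crossovers (10).
RF(n–j) = (108 + 10) / 2000 = 118/2000 = 0.0590 → 5.9 centimorgans.

5.9 centimorgans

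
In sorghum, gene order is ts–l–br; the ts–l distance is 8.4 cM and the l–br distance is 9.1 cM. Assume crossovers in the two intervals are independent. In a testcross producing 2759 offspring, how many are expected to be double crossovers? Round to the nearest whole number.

21

Map distances give recombination frequencies of 0.084 and 0.091 for the two intervals.
With no interference, expected double-crossover frequency = 0.084 × 0.091 = 0.00764.
Expected number = 0.00764 × 2759 = 21.09 ≈ 21.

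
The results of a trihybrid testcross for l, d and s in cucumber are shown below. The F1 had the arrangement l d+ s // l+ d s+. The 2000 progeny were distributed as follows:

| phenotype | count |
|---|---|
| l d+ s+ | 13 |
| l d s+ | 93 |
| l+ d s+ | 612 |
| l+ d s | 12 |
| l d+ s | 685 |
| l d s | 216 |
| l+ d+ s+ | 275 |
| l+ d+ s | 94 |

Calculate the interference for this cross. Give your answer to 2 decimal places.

0.54

The two rarest classes, l d+ s+ and l+ d s, are the double crossovers. Comparing them with the parentals, only the s allele has switched, so s is the middle locus and the order is l – s – d.
l–s: (187 + 25)/2000 = 0.1060; s–d: (491 + 25)/2000 = 0.2580.
Expected DCO frequency = 0.1060 × 0.2580 ≈ 0.02735; observed = 25/2000 ≈ 0.01250.
Coefficient of coincidence = 0.01250/0.02735 ≈ 0.46; interference = 1 − 0.46 = 0.54.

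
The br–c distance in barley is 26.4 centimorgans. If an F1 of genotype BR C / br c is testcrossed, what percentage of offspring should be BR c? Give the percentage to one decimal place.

A map distance of 26.4 centimorgans corresponds to a recombination frequency of 0.264.
The F1 is BR C / br c, so BR c is a recombinant gamete class with expected frequency r/2 = 0.264/2 = 0.1320.
That is 0.1320 = 13.2% of the progeny.

13.2%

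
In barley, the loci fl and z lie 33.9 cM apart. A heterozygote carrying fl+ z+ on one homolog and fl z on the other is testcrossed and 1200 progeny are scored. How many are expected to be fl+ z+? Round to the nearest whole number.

A map distance of 33.9 cM corresponds to a recombination frequency of 0.339.
The F1 is fl+ z+ / fl z, so fl+ z+ is a parental gamete class with expected frequency (1 − r)/2 = 0.661/2 = 0.3305.
Expected number = 0.3305 × 1200 = 396.60 ≈ 397.

397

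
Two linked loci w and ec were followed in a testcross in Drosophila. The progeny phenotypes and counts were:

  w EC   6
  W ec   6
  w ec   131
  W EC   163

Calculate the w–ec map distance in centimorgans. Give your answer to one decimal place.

3.9 centimorgans

The two most frequent classes, W EC (163) and w ec (131), are the parental types, so the F1 was W EC / w ec.
The recombinant classes are W ec and w EC: 6 + 6 = 12.
Recombination frequency = 12/306 = 0.0392 ≈ 3.9%, i.e. 3.9 centimorgans.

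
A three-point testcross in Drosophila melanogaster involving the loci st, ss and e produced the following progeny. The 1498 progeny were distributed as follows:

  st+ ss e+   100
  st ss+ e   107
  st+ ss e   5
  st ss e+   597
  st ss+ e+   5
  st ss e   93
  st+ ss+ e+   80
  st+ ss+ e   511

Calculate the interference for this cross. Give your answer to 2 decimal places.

The two most frequent reciprocal classes, st+ ss+ e and st ss e+, are the parental types, so the F1 was st+ ss+ e / st ss e+.
The two rarest classes, st+ ss e and st ss+ e+, are the double crossovers. Comparing them with the parentals, only the ss allele has switched, so ss is the middle locus and the order is e – ss – st.
e–ss: (173 + 10)/1498 = 0.1222; ss–st: (207 + 10)/1498 = 0.1449.
Expected DCO frequency = 0.1222 × 0.1449 ≈ 0.01771; observed = 10/1498 ≈ 0.00668.
Coefficient of coincidence = 0.00668/0.01771 ≈ 0.38; interference = 1 − 0.38 = 0.62.

0.62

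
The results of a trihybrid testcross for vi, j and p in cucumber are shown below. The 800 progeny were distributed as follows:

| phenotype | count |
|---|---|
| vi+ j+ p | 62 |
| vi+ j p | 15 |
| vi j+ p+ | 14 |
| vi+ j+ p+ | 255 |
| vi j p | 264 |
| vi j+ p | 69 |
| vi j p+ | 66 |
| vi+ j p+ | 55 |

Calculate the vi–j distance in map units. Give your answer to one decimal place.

The two most frequent reciprocal classes, vi j p and vi+ j+ p+, are the parental types, so the F1 was vi j p / vi+ j+ p+.
The two rarest classes, vi+ j p and vi j+ p+, are the double crossovers. Comparing them with the parentals, only the vi allele has switched, so vi is the middle locus and the order is p – vi – j.
Crossovers in the vi–j interval produce the single-crossover classes vi j+ p and vi+ j p+ (69 + 55 = 124) plus the double crossovers (29).
RF(vi–j) = (124 + 29) / 800 = 153/800 = 0.1913 → 19.1 map units.

19.1 map units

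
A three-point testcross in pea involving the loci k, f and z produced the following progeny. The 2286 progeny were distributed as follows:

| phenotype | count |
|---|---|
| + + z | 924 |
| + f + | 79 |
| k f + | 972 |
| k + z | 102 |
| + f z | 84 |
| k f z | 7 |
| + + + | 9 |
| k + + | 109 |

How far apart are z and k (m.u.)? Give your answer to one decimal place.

The two most frequent reciprocal classes, k f + and + + z, are the parental types, so the F1 was k f + / + + z.
The two rarest classes, k f z and + + +, are the double crossovers. Comparing them with the parentals, only the z allele has switched, so z is the middle locus and the order is f – z – k.
Crossovers in the z–k interval produce the single-crossover classes + f + and k + z (79 + 102 = 181) plus the double crossovers (16).
RF(z–k) = (181 + 16) / 2286 = 197/2286 = 0.0862 → 8.6 m.u.

8.6 m.u.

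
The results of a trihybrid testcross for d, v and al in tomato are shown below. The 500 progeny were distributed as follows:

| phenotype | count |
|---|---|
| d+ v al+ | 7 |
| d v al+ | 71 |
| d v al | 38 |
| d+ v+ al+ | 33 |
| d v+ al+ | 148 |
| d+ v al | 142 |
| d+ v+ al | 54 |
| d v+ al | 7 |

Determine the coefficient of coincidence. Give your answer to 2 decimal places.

0.59

The two most frequent reciprocal classes, d v+ al+ and d+ v al, are the parental types, so the F1 was d v+ al+ / d+ v al.
The two rarest classes, d v+ al and d+ v al+, are the double crossovers. Comparing them with the parentals, only the al allele has switched, so al is the middle locus and the order is v – al – d.
v–al: (125 + 14)/500 = 0.2780; al–d: (71 + 14)/500 = 0.1700.
Expected DCO frequency = 0.2780 × 0.1700 ≈ 0.04726; observed = 14/500 ≈ 0.02800.
Coefficient of coincidence = 0.02800/0.04726 ≈ 0.59.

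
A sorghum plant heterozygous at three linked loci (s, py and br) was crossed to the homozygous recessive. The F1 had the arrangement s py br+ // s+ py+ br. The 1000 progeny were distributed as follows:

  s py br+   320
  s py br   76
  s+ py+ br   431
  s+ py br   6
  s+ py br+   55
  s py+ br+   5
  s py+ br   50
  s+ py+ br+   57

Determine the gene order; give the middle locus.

py

The two rarest classes, s py+ br+ and s+ py br, are the double crossovers. Comparing them with the parentals, only the py allele has switched, so py is the middle locus and the order is s – py – br.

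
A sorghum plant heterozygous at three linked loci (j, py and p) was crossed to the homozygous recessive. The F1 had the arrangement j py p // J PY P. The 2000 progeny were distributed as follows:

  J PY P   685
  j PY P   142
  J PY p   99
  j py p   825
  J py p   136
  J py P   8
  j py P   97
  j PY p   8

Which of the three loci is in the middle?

py

The two rarest classes, j PY p and J py P, are the double crossovers. Comparing them with the parentals, only the py allele has switched, so py is the middle locus and the order is p – py – j.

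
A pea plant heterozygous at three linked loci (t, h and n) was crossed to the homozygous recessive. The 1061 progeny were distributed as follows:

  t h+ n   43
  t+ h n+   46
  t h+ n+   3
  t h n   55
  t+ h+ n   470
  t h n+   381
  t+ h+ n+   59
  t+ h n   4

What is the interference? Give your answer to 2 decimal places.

The two most frequent reciprocal classes, t h n+ and t+ h+ n, are the parental types, so the F1 was t h n+ / t+ h+ n.
The two rarest classes, t h+ n+ and t+ h n, are the double crossovers. Comparing them with the parentals, only the h allele has switched, so h is the middle locus and the order is t – h – n.
t–h: (89 + 7)/1061 = 0.0905; h–n: (114 + 7)/1061 = 0.1140.
Expected DCO frequency = 0.0905 × 0.1140 ≈ 0.01032; observed = 7/1061 ≈ 0.00660.
Coefficient of coincidence = 0.00660/0.01032 ≈ 0.64; interference = 1 − 0.64 = 0.36.

0.36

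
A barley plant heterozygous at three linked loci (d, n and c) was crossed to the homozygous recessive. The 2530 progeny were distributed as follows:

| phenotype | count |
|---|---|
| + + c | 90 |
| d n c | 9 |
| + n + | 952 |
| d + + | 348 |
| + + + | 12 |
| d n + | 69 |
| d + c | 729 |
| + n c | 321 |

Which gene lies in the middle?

n

The two most frequent reciprocal classes, + n + and d + c, are the parental types, so the F1 was + n + / d + c.
The two rarest classes, + + + and d n c, are the double crossovers. Comparing them with the parentals, only the n allele has switched, so n is the middle locus and the order is d – n – c.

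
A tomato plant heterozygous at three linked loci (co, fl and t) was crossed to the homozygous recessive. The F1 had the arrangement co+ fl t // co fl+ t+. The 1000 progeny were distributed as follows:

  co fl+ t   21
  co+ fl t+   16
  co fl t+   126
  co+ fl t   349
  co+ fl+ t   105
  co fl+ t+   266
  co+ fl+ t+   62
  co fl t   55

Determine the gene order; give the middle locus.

t

The two rarest classes, co+ fl t+ and co fl+ t, are the double crossovers. Comparing them with the parentals, only the t allele has switched, so t is the middle locus and the order is co – t – fl.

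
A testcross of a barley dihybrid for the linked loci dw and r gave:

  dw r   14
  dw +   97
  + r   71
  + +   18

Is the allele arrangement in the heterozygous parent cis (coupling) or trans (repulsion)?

trans

The two most frequent classes are + r (71) and dw + (97); these are the parental (non-recombinant) types.
So the F1 carried + r on one chromosome and dw + on the other — the recessive alleles are on opposite chromosomes (trans / repulsion).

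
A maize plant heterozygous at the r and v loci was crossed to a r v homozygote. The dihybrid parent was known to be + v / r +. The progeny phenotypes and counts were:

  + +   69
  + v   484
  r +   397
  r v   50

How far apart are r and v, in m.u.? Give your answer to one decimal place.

11.9 m.u.

The recombinant classes are + + and r v: 69 + 50 = 119.
Recombination frequency = 119/1000 = 0.1190 ≈ 11.9%, i.e. 11.9 m.u.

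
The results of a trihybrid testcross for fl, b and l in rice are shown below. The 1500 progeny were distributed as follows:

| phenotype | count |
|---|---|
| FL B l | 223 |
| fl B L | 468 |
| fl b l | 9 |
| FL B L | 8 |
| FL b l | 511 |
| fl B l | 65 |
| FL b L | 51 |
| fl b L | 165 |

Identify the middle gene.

fl

The two most frequent reciprocal classes, FL b l and fl B L, are the parental types, so the F1 was FL b l / fl B L.
The two rarest classes, fl b l and FL B L, are the double crossovers. Comparing them with the parentals, only the fl allele has switched, so fl is the middle locus and the order is b – fl – l.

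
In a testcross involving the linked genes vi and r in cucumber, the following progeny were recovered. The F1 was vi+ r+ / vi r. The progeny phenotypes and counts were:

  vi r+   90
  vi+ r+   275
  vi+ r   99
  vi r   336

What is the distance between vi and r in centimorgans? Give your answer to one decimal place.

23.6 centimorgans

The recombinant classes are vi+ r and vi r+: 99 + 90 = 189.
Recombination frequency = 189/800 = 0.2362 ≈ 23.6%, i.e. 23.6 centimorgans.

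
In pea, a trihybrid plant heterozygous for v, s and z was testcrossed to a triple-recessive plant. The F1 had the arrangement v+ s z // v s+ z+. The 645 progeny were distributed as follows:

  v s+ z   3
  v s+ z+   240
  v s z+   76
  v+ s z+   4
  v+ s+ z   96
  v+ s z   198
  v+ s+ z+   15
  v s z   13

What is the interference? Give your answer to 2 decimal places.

The two rarest classes, v+ s z+ and v s+ z, are the double crossovers. Comparing them with the parentals, only the z allele has switched, so z is the middle locus and the order is v – z – s.
v–z: (28 + 7)/645 = 0.0543; z–s: (172 + 7)/645 = 0.2775.
Expected DCO frequency = 0.0543 × 0.2775 ≈ 0.01507; observed = 7/645 ≈ 0.01085.
Coefficient of coincidence = 0.01085/0.01507 ≈ 0.72; interference = 1 − 0.72 = 0.28.

0.28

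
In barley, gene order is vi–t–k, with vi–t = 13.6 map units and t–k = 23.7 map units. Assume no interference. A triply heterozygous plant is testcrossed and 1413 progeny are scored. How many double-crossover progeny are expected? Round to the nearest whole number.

46

Map distances give recombination frequencies of 0.136 and 0.237 for the two intervals.
With no interference, expected double-crossover frequency = 0.136 × 0.237 = 0.03223.
Expected number = 0.03223 × 1413 = 45.54 ≈ 46.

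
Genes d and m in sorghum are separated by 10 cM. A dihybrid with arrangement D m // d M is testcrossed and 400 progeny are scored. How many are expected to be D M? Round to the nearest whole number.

20

A map distance of 10 cM corresponds to a recombination frequency of 0.100.
The F1 is D m / d M, so D M is a recombinant gamete class with expected frequency r/2 = 0.100/2 = 0.0500.
Expected number = 0.0500 × 400 = 20.00 ≈ 20.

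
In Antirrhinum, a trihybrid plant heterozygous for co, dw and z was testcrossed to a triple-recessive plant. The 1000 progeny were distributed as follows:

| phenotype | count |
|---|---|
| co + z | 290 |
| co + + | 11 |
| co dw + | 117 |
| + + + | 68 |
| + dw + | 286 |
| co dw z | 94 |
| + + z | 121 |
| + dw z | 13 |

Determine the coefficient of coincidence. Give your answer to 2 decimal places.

The two most frequent reciprocal classes, + dw + and co + z, are the parental types, so the F1 was + dw + / co + z.
The two rarest classes, + dw z and co + +, are the double crossovers. Comparing them with the parentals, only the z allele has switched, so z is the middle locus and the order is co – z – dw.
co–z: (238 + 24)/1000 = 0.2620; z–dw: (162 + 24)/1000 = 0.1860.
Expected DCO frequency = 0.2620 × 0.1860 ≈ 0.04873; observed = 24/1000 ≈ 0.02400.
Coefficient of coincidence = 0.02400/0.04873 ≈ 0.49.

0.49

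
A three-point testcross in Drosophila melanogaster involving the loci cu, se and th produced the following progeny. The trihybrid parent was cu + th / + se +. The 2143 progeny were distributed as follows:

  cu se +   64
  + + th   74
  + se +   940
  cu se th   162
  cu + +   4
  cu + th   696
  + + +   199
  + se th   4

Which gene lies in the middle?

th

The two rarest classes, cu + + and + se th, are the double crossovers. Comparing them with the parentals, only the th allele has switched, so th is the middle locus and the order is cu – th – se.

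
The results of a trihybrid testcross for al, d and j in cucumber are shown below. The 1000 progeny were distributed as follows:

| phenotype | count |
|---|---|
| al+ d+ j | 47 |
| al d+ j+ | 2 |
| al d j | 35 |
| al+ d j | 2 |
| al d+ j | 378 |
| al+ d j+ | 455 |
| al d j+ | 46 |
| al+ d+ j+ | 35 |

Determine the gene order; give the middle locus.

The two most frequent reciprocal classes, al d+ j and al+ d j+, are the parental types, so the F1 was al d+ j / al+ d j+.
The two rarest classes, al d+ j+ and al+ d j, are the double crossovers. Comparing them with the parentals, only the j allele has switched, so j is the middle locus and the order is d – j – al.

j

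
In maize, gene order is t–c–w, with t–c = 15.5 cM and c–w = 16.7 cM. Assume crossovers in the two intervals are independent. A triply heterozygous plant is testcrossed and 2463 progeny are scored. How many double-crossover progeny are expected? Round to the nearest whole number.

64

Map distances give recombination frequencies of 0.155 and 0.167 for the two intervals.
With no interference, expected double-crossover frequency = 0.155 × 0.167 = 0.02588.
Expected number = 0.02588 × 2463 = 63.75 ≈ 64.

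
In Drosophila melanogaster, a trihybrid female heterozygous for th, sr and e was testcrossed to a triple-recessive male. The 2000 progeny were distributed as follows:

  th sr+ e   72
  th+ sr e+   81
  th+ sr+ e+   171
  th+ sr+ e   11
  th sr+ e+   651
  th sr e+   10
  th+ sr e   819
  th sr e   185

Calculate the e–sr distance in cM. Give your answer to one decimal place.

The two most frequent reciprocal classes, th+ sr e and th sr+ e+, are the parental types, so the F1 was th+ sr e / th sr+ e+.
The two rarest classes, th+ sr+ e and th sr e+, are the double crossovers. Comparing them with the parentals, only the sr allele has switched, so sr is the middle locus and the order is th – sr – e.
Crossovers in the sr–e interval produce the single-crossover classes th+ sr e+ and th sr+ e (81 + 72 = 153) plus the double crossovers (21).
RF(sr–e) = (153 + 21) / 2000 = 174/2000 = 0.0870 → 8.7 cM.

8.7 cM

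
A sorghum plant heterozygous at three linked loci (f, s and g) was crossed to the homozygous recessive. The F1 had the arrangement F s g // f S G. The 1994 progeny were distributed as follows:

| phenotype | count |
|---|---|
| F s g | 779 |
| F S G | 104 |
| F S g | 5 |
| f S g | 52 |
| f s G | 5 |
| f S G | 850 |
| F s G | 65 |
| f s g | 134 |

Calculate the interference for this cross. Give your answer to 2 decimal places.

The two rarest classes, F S g and f s G, are the double crossovers. Comparing them with the parentals, only the s allele has switched, so s is the middle locus and the order is f – s – g.
f–s: (238 + 10)/1994 = 0.1244; s–g: (117 + 10)/1994 = 0.0637.
Expected DCO frequency = 0.1244 × 0.0637 ≈ 0.00792; observed = 10/1994 ≈ 0.00502.
Coefficient of coincidence = 0.00502/0.00792 ≈ 0.63; interference = 1 − 0.63 = 0.37.

0.37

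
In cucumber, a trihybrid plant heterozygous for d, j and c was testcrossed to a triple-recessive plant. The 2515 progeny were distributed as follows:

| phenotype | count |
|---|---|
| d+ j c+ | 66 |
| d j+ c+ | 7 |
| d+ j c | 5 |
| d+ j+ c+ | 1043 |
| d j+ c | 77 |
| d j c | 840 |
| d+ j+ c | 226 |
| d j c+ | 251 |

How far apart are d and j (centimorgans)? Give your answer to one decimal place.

The two most frequent reciprocal classes, d j c and d+ j+ c+, are the parental types, so the F1 was d j c / d+ j+ c+.
The two rarest classes, d+ j c and d j+ c+, are the double crossovers. Comparing them with the parentals, only the d allele has switched, so d is the middle locus and the order is c – d – j.
Crossovers in the d–j interval produce the single-crossover classes d j+ c and d+ j c+ (77 + 66 = 143) plus the double crossovers (12).
RF(d–j) = (143 + 12) / 2515 = 155/2515 = 0.0616 → 6.2 centimorgans.

6.2 centimorgans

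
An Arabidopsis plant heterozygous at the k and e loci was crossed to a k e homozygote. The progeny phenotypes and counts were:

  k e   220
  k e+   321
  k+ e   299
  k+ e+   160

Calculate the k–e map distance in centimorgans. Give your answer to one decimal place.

The two most frequent classes, k+ e (299) and k e+ (321), are the parental types, so the F1 was k+ e / k e+.
The recombinant classes are k+ e+ and k e: 160 + 220 = 380.
Recombination frequency = 380/1000 = 0.3800 ≈ 38.0%, i.e. 38.0 centimorgans.

38.0 centimorgans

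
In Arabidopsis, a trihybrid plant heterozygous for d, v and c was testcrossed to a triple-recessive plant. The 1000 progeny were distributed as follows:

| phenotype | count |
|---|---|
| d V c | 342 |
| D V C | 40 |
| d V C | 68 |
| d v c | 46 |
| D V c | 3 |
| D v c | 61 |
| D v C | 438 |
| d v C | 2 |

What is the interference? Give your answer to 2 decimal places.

The two most frequent reciprocal classes, D v C and d V c, are the parental types, so the F1 was D v C / d V c.
The two rarest classes, d v C and D V c, are the double crossovers. Comparing them with the parentals, only the d allele has switched, so d is the middle locus and the order is c – d – v.
c–d: (129 + 5)/1000 = 0.1340; d–v: (86 + 5)/1000 = 0.0910.
Expected DCO frequency = 0.1340 × 0.0910 ≈ 0.01219; observed = 5/1000 ≈ 0.00500.
Coefficient of coincidence = 0.00500/0.01219 ≈ 0.41; interference = 1 − 0.41 = 0.59.

0.59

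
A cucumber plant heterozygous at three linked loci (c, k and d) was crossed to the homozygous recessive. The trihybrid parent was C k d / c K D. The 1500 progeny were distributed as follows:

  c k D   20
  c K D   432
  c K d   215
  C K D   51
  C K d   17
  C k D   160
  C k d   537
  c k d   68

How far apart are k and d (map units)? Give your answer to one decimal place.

27.5 map units

The two rarest classes, C K d and c k D, are the double crossovers. Comparing them with the parentals, only the k allele has switched, so k is the middle locus and the order is d – k – c.
Crossovers in the d–k interval produce the single-crossover classes C k D and c K d (160 + 215 = 375) plus the double crossovers (37).
RF(d–k) = (375 + 37) / 1500 = 412/1500 = 0.2747 → 27.5 map units.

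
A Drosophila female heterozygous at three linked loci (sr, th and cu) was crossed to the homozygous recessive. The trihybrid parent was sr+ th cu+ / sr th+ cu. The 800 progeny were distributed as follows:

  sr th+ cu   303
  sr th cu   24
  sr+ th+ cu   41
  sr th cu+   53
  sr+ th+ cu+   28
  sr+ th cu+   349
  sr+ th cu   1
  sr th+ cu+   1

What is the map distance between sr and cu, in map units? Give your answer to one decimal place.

The two rarest classes, sr+ th cu and sr th+ cu+, are the double crossovers. Comparing them with the parentals, only the cu allele has switched, so cu is the middle locus and the order is th – cu – sr.
Crossovers in the cu–sr interval produce the single-crossover classes sr th cu+ and sr+ th+ cu (53 + 41 = 94) plus the double crossovers (2).
RF(cu–sr) = (94 + 2) / 800 = 96/800 = 0.1200 → 12.0 map units.

12.0 map units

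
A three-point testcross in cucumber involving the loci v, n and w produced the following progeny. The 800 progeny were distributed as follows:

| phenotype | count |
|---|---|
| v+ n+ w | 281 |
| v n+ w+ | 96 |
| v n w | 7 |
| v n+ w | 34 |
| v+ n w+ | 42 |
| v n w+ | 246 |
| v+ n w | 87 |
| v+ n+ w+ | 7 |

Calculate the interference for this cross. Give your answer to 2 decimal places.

The two most frequent reciprocal classes, v n w+ and v+ n+ w, are the parental types, so the F1 was v n w+ / v+ n+ w.
The two rarest classes, v n w and v+ n+ w+, are the double crossovers. Comparing them with the parentals, only the w allele has switched, so w is the middle locus and the order is v – w – n.
v–w: (76 + 14)/800 = 0.1125; w–n: (183 + 14)/800 = 0.2462.
Expected DCO frequency = 0.1125 × 0.2462 ≈ 0.02770; observed = 14/800 ≈ 0.01750.
Coefficient of coincidence = 0.01750/0.02770 ≈ 0.63; interference = 1 − 0.63 = 0.37.

0.37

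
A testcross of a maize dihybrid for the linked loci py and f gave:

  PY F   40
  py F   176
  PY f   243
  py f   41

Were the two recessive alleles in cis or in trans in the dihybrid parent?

trans

The two most frequent classes are PY f (243) and py F (176); these are the parental (non-recombinant) types.
So the F1 carried PY f on one chromosome and py F on the other — the recessive alleles are on opposite chromosomes (trans / repulsion).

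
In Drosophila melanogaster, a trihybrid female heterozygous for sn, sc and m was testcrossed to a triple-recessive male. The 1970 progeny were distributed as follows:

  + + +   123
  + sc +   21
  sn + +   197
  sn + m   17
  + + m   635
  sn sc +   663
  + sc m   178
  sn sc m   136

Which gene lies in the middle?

sn

The two most frequent reciprocal classes, + + m and sn sc +, are the parental types, so the F1 was + + m / sn sc +.
The two rarest classes, sn + m and + sc +, are the double crossovers. Comparing them with the parentals, only the sn allele has switched, so sn is the middle locus and the order is sc – sn – m.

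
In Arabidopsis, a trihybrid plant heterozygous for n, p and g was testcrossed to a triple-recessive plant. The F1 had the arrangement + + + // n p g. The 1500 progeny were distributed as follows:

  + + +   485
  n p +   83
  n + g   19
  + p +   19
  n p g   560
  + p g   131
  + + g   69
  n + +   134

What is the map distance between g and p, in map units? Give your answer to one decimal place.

The two rarest classes, + p + and n + g, are the double crossovers. Comparing them with the parentals, only the p allele has switched, so p is the middle locus and the order is g – p – n.
Crossovers in the g–p interval produce the single-crossover classes + + g and n p + (69 + 83 = 152) plus the double crossovers (38).
RF(g–p) = (152 + 38) / 1500 = 190/1500 = 0.1267 → 12.7 map units.

12.7 map units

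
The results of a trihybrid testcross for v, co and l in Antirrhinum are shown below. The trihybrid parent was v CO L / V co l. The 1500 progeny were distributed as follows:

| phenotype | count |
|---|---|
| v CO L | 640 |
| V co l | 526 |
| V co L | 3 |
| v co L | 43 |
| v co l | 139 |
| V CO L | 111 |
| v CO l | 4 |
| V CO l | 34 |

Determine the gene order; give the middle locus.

l

The two rarest classes, v CO l and V co L, are the double crossovers. Comparing them with the parentals, only the l allele has switched, so l is the middle locus and the order is co – l – v.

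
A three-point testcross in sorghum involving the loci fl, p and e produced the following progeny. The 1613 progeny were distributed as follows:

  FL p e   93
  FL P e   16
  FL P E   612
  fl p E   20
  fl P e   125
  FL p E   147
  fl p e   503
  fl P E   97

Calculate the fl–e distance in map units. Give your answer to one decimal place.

The two most frequent reciprocal classes, fl p e and FL P E, are the parental types, so the F1 was fl p e / FL P E.
The two rarest classes, fl p E and FL P e, are the double crossovers. Comparing them with the parentals, only the e allele has switched, so e is the middle locus and the order is fl – e – p.
Crossovers in the fl–e interval produce the single-crossover classes FL p e and fl P E (93 + 97 = 190) plus the double crossovers (36).
RF(fl–e) = (190 + 36) / 1613 = 226/1613 = 0.1401 → 14.0 map units.

14.0 map units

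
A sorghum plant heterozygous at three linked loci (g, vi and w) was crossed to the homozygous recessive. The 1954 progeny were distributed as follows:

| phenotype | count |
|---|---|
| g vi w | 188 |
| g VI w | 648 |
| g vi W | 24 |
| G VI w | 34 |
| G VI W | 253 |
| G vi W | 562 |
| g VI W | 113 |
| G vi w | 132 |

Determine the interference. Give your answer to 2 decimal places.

The two most frequent reciprocal classes, g VI w and G vi W, are the parental types, so the F1 was g VI w / G vi W.
The two rarest classes, G VI w and g vi W, are the double crossovers. Comparing them with the parentals, only the g allele has switched, so g is the middle locus and the order is vi – g – w.
vi–g: (441 + 58)/1954 = 0.2554; g–w: (245 + 58)/1954 = 0.1551.
Expected DCO frequency = 0.2554 × 0.1551 ≈ 0.03961; observed = 58/1954 ≈ 0.02968.
Coefficient of coincidence = 0.02968/0.03961 ≈ 0.75; interference = 1 − 0.75 = 0.25.

0.25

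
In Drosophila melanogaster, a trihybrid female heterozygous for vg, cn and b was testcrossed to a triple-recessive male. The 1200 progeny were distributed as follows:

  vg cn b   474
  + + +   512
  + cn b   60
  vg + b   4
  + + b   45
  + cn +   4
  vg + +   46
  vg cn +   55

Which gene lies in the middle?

The two most frequent reciprocal classes, + + + and vg cn b, are the parental types, so the F1 was + + + / vg cn b.
The two rarest classes, + cn + and vg + b, are the double crossovers. Comparing them with the parentals, only the cn allele has switched, so cn is the middle locus and the order is b – cn – vg.

cn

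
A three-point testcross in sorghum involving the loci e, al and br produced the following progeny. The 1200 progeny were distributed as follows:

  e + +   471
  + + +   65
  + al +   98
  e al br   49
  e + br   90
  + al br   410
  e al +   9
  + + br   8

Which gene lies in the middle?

The two most frequent reciprocal classes, e + + and + al br, are the parental types, so the F1 was e + + / + al br.
The two rarest classes, e al + and + + br, are the double crossovers. Comparing them with the parentals, only the al allele has switched, so al is the middle locus and the order is br – al – e.

al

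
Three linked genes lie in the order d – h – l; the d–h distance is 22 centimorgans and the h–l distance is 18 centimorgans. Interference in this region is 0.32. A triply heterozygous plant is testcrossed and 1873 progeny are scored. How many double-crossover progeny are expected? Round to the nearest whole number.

Map distances give recombination frequencies of 0.220 and 0.180 for the two intervals.
With interference 0.32 (so coincidence = 0.68), expected double-crossover frequency = 0.220 × 0.180 × 0.68 = 0.02693.
Expected number = 0.02693 × 1873 = 50.44 ≈ 50.

50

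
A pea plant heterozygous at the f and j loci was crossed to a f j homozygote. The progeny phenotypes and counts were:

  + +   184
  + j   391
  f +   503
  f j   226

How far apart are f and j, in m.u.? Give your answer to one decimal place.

31.4 m.u.

The two most frequent classes, + j (391) and f + (503), are the parental types, so the F1 was + j / f +.
The recombinant classes are + + and f j: 184 + 226 = 410.
Recombination frequency = 410/1304 = 0.3144 ≈ 31.4%, i.e. 31.4 m.u.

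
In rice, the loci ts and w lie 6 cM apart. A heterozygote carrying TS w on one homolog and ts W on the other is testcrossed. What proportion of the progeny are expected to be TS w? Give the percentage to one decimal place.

47.0%

A map distance of 6 cM corresponds to a recombination frequency of 0.060.
The F1 is TS w / ts W, so TS w is a parental gamete class with expected frequency (1 − r)/2 = 0.940/2 = 0.4700.
That is 0.4700 = 47.0% of the progeny.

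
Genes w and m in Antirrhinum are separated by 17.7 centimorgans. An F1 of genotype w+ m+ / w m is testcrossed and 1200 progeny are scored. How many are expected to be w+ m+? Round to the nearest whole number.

494

A map distance of 17.7 centimorgans corresponds to a recombination frequency of 0.177.
The F1 is w+ m+ / w m, so w+ m+ is a parental gamete class with expected frequency (1 − r)/2 = 0.823/2 = 0.4115.
Expected number = 0.4115 × 1200 = 493.80 ≈ 494.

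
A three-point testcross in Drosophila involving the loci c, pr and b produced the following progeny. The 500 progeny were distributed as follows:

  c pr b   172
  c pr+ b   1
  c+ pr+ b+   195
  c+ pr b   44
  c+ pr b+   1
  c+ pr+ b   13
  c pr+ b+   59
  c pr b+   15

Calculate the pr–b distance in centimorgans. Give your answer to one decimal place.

6.0 centimorgans

The two most frequent reciprocal classes, c pr b and c+ pr+ b+, are the parental types, so the F1 was c pr b / c+ pr+ b+.
The two rarest classes, c pr+ b and c+ pr b+, are the double crossovers. Comparing them with the parentals, only the pr allele has switched, so pr is the middle locus and the order is c – pr – b.
Crossovers in the pr–b interval produce the single-crossover classes c pr b+ and c+ pr+ b (15 + 13 = 28) plus the double crossovers (2).
RF(pr–b) = (28 + 2) / 500 = 30/500 = 0.0600 → 6.0 centimorgans.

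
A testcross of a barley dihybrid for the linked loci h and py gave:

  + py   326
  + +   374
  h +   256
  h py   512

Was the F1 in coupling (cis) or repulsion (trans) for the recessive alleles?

cis

The two most frequent classes are + + (374) and h py (512); these are the parental (non-recombinant) types.
So the F1 carried + + on one chromosome and h py on the other — the recessive alleles are on the same chromosome (cis / coupling).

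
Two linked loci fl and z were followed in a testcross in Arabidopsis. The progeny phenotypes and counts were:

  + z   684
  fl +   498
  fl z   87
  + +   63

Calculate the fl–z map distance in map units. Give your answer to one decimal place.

The two most frequent classes, + z (684) and fl + (498), are the parental types, so the F1 was + z / fl +.
The recombinant classes are + + and fl z: 63 + 87 = 150.
Recombination frequency = 150/1332 = 0.1126 ≈ 11.3%, i.e. 11.3 map units.

11.3 map units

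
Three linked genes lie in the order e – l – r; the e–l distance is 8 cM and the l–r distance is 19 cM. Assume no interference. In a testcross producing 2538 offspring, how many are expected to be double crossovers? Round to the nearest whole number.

39

Map distances give recombination frequencies of 0.080 and 0.190 for the two intervals.
With no interference, expected double-crossover frequency = 0.080 × 0.190 = 0.01520.
Expected number = 0.01520 × 2538 = 38.58 ≈ 39.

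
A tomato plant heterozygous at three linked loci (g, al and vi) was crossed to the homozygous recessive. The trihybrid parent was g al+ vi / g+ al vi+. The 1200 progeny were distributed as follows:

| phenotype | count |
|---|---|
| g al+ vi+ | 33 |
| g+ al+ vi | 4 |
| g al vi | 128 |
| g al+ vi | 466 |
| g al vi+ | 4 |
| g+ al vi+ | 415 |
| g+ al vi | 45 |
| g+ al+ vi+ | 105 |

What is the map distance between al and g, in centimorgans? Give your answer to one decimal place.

20.1 centimorgans

The two rarest classes, g+ al+ vi and g al vi+, are the double crossovers. Comparing them with the parentals, only the g allele has switched, so g is the middle locus and the order is vi – g – al.
Crossovers in the g–al interval produce the single-crossover classes g al vi and g+ al+ vi+ (128 + 105 = 233) plus the double crossovers (8).
RF(g–al) = (233 + 8) / 1200 = 241/1200 = 0.2008 → 20.1 centimorgans.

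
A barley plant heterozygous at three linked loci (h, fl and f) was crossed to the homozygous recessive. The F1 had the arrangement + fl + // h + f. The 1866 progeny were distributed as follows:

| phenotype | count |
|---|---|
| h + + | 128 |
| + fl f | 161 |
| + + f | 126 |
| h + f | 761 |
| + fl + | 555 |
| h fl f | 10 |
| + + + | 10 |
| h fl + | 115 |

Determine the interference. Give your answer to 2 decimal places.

The two rarest classes, + + + and h fl f, are the double crossovers. Comparing them with the parentals, only the fl allele has switched, so fl is the middle locus and the order is f – fl – h.
f–fl: (289 + 20)/1866 = 0.1656; fl–h: (241 + 20)/1866 = 0.1399.
Expected DCO frequency = 0.1656 × 0.1399 ≈ 0.02317; observed = 20/1866 ≈ 0.01072.
Coefficient of coincidence = 0.01072/0.02317 ≈ 0.46; interference = 1 − 0.46 = 0.54.

0.54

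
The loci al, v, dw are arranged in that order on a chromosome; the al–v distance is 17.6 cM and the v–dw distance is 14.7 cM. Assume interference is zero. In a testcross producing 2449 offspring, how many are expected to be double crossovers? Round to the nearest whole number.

63

Map distances give recombination frequencies of 0.176 and 0.147 for the two intervals.
With no interference, expected double-crossover frequency = 0.176 × 0.147 = 0.02587.
Expected number = 0.02587 × 2449 = 63.36 ≈ 63.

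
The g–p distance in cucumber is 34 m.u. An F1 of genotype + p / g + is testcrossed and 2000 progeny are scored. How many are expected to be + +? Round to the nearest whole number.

A map distance of 34 m.u. corresponds to a recombination frequency of 0.340.
The F1 is + p / g +, so + + is a recombinant gamete class with expected frequency r/2 = 0.340/2 = 0.1700.
Expected number = 0.1700 × 2000 = 340.00 ≈ 340.

340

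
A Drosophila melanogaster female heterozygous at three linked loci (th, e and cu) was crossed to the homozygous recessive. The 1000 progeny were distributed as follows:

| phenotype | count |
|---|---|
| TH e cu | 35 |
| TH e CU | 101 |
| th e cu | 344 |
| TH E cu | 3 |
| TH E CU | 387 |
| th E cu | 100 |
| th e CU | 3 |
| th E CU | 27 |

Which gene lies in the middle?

cu

The two most frequent reciprocal classes, th e cu and TH E CU, are the parental types, so the F1 was th e cu / TH E CU.
The two rarest classes, th e CU and TH E cu, are the double crossovers. Comparing them with the parentals, only the cu allele has switched, so cu is the middle locus and the order is e – cu – th.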